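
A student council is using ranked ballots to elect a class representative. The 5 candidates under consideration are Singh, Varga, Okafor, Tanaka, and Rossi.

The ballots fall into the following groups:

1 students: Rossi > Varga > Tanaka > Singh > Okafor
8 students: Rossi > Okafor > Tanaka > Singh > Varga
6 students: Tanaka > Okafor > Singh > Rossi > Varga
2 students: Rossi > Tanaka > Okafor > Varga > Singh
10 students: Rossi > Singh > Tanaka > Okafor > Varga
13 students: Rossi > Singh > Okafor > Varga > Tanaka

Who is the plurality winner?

First-place vote totals:
  Singh: 0
  Varga: 0
  Okafor: 0
  Tanaka: 6
  Rossi: 34
Rossi has the most first-place votes.

Rossi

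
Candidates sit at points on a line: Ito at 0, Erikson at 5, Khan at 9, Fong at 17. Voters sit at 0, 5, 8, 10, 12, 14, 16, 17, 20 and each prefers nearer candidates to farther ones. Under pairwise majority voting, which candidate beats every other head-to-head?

With single-peaked preferences on a line, the Condorcet winner is the candidate closest to the median voter.
The median voter (position 12) is closest to Khan at 9.
Check: Khan vs Ito — voters closer to Khan: 8 of 9.

Khan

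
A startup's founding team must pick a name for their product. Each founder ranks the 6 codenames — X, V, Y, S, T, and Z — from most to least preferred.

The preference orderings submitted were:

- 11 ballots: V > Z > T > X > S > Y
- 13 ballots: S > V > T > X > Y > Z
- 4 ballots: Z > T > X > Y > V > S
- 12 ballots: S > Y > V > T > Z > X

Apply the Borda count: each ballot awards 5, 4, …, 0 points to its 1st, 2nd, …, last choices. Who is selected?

Borda scores:
  X: 11·2 + 13·2 + 4·3 + 12·0 = 60
  V: 11·5 + 13·4 + 4·1 + 12·3 = 147
  Y: 11·0 + 13·1 + 4·2 + 12·4 = 69
  S: 11·1 + 13·5 + 4·0 + 12·5 = 136
  T: 11·3 + 13·3 + 4·4 + 12·2 = 112
  Z: 11·4 + 13·0 + 4·5 + 12·1 = 76
V has the highest total.

V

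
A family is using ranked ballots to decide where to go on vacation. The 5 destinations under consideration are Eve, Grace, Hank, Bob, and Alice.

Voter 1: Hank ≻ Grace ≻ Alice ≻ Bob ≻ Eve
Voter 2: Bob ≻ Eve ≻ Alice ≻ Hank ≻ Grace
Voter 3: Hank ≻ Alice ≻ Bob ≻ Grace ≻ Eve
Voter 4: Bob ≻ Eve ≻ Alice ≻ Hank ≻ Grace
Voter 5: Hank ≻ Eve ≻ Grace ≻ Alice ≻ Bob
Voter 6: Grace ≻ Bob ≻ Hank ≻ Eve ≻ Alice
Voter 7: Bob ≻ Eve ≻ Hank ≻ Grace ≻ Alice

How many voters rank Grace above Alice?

4

Ballots ranking Grace above Alice: 4.
Ballots ranking Alice above Grace: 3.
So 4 of 7 voters prefer Grace to Alice.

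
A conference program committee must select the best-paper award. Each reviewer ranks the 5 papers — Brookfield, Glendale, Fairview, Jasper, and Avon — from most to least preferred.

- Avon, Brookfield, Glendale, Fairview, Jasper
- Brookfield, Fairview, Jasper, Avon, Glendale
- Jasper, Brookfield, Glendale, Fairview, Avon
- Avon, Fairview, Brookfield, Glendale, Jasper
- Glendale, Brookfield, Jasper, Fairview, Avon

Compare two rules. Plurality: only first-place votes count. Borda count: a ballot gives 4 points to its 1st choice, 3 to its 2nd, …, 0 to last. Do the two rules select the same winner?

No

Plurality first-place counts: Brookfield 1, Glendale 1, Fairview 0, Jasper 1, Avon 2 → Avon.
Borda totals: Brookfield 15, Glendale 9, Fairview 9, Jasper 8, Avon 9 → Brookfield.
The two rules disagree: plurality picks Avon, Borda picks Brookfield.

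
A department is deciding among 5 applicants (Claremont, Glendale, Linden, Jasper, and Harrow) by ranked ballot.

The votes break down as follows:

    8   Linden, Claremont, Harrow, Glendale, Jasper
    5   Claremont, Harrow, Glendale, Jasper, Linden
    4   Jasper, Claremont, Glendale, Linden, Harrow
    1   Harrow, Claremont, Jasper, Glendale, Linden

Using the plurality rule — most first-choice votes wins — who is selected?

Linden

First-place vote totals:
  Claremont: 5
  Glendale: 0
  Linden: 8
  Jasper: 4
  Harrow: 1
Linden has the most first-place votes.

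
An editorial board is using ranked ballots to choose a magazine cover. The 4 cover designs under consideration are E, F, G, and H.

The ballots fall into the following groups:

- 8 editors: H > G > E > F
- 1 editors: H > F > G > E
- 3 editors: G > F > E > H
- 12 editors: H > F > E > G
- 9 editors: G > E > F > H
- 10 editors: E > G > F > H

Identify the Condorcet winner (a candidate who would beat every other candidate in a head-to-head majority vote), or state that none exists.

Head-to-head results (43 voters total):
E vs F: E wins 27–16.
E vs G: E wins 22–21.
E vs H: E wins 22–21.
F vs G: G wins 30–13.
F vs H: F wins 22–21.
G vs H: G wins 22–21.
E beats each rival — F (27–16), G (22–21), H (22–21) — so E is the Condorcet winner.

E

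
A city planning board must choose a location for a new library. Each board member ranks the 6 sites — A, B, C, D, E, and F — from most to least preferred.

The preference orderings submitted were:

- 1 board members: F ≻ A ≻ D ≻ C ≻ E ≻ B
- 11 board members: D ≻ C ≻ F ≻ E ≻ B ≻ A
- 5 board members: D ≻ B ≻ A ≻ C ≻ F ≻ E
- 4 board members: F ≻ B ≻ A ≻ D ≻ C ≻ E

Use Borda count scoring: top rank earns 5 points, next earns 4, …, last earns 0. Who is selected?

D

Borda scores:
  A: 4 + 11·0 + 5·3 + 4·3 = 31
  B: 0 + 11·1 + 5·4 + 4·4 = 47
  C: 2 + 11·4 + 5·2 + 4·1 = 60
  D: 3 + 11·5 + 5·5 + 4·2 = 91
  E: 1 + 11·2 + 5·0 + 4·0 = 23
  F: 5 + 11·3 + 5·1 + 4·5 = 63
D has the highest total.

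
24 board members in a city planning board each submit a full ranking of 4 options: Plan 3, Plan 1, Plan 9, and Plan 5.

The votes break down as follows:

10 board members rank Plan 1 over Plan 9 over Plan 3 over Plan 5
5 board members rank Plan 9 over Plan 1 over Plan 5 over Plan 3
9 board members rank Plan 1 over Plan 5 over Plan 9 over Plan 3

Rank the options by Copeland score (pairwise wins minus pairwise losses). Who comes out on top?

Pairwise results:
  Plan 3 vs Plan 1: Plan 1 wins 24–0.
  Plan 3 vs Plan 9: Plan 9 wins 24–0.
  Plan 3 vs Plan 5: Plan 5 wins 14–10.
  Plan 1 vs Plan 9: Plan 1 wins 19–5.
  Plan 1 vs Plan 5: Plan 1 wins 24–0.
  Plan 9 vs Plan 5: Plan 9 wins 15–9.
Copeland scores (wins − losses):
  Plan 3: 0 − 3 = -3
  Plan 1: 3 − 0 = 3
  Plan 9: 2 − 1 = 1
  Plan 5: 1 − 2 = -1
Plan 1 has the best Copeland score.

Plan 1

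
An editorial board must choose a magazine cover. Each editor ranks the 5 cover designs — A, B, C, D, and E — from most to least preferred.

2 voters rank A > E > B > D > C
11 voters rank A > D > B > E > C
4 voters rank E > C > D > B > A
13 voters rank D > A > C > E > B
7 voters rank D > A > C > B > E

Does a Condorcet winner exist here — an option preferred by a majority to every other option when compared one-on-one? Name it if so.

D

Head-to-head results (37 voters total):
A vs B: A wins 33–4.
A vs C: A wins 33–4.
A vs D: D wins 24–13.
A vs E: A wins 33–4.
B vs C: C wins 24–13.
B vs D: D wins 35–2.
B vs E: E wins 19–18.
C vs D: D wins 33–4.
C vs E: C wins 20–17.
D vs E: D wins 31–6.
D beats each rival — A (24–13), B (35–2), C (33–4), E (31–6) — so D is the Condorcet winner.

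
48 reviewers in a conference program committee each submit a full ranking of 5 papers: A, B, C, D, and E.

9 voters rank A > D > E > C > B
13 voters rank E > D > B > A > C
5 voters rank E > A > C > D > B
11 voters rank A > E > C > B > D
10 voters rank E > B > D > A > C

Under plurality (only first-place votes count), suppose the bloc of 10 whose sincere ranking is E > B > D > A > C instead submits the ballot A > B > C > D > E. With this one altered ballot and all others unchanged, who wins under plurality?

First-place totals with the altered ballot: A 30, B 0, C 0, D 0, E 18.
The switch changes the winner from E to A.

A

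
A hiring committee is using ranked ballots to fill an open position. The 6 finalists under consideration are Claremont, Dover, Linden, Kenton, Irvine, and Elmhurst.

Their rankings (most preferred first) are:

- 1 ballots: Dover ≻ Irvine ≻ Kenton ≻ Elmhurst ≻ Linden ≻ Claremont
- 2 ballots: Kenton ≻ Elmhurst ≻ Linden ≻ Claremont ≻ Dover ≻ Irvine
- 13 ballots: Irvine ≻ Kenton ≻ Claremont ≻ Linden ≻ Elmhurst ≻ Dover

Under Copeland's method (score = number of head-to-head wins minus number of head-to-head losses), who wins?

Irvine

Pairwise results:
  Claremont vs Dover: Claremont wins 15–1.
  Claremont vs Linden: Claremont wins 13–3.
  Claremont vs Kenton: Kenton wins 16–0.
  Claremont vs Irvine: Irvine wins 14–2.
  Claremont vs Elmhurst: Claremont wins 13–3.
  Dover vs Linden: Linden wins 15–1.
  Dover vs Kenton: Kenton wins 15–1.
  Dover vs Irvine: Irvine wins 13–3.
  Dover vs Elmhurst: Elmhurst wins 15–1.
  Linden vs Kenton: Kenton wins 16–0.
  Linden vs Irvine: Irvine wins 14–2.
  Linden vs Elmhurst: Linden wins 13–3.
  Kenton vs Irvine: Irvine wins 14–2.
  Kenton vs Elmhurst: Kenton wins 16–0.
  Irvine vs Elmhurst: Irvine wins 14–2.
Copeland scores (wins − losses):
  Claremont: 3 − 2 = 1
  Dover: 0 − 5 = -5
  Linden: 2 − 3 = -1
  Kenton: 4 − 1 = 3
  Irvine: 5 − 0 = 5
  Elmhurst: 1 − 4 = -3
Irvine has the best Copeland score.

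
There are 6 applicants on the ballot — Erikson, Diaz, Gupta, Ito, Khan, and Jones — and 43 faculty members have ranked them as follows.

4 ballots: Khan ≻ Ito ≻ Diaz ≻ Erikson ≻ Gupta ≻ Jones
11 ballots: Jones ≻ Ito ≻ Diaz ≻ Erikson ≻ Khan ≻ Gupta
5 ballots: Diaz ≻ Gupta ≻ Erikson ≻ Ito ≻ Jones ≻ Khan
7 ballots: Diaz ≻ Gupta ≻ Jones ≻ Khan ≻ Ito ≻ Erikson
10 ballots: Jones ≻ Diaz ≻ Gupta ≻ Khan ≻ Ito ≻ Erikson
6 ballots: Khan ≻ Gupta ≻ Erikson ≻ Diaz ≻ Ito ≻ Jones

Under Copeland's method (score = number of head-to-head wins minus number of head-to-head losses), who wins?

Pairwise results:
  Erikson vs Diaz: Diaz wins 37–6.
  Erikson vs Gupta: Gupta wins 28–15.
  Erikson vs Ito: Ito wins 32–11.
  Erikson vs Khan: Khan wins 27–16.
  Erikson vs Jones: Jones wins 28–15.
  Diaz vs Gupta: Diaz wins 37–6.
  Diaz vs Ito: Diaz wins 28–15.
  Diaz vs Khan: Diaz wins 33–10.
  Diaz vs Jones: Diaz wins 22–21.
  Gupta vs Ito: Gupta wins 28–15.
  Gupta vs Khan: Gupta wins 22–21.
  Gupta vs Jones: Gupta wins 22–21.
  Ito vs Khan: Khan wins 27–16.
  Ito vs Jones: Jones wins 28–15.
  Khan vs Jones: Jones wins 33–10.
Copeland scores (wins − losses):
  Erikson: 0 − 5 = -5
  Diaz: 5 − 0 = 5
  Gupta: 4 − 1 = 3
  Ito: 1 − 4 = -3
  Khan: 2 − 3 = -1
  Jones: 3 − 2 = 1
Diaz has the best Copeland score.

Diaz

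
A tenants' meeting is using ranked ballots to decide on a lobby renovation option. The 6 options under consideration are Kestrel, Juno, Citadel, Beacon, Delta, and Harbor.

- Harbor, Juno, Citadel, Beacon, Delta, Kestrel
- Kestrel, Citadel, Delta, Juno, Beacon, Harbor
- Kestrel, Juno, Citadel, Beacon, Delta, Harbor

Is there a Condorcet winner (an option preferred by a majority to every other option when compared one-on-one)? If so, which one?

Head-to-head results (3 voters total):
Kestrel vs Juno: Kestrel wins 2–1.
Kestrel vs Citadel: Kestrel wins 2–1.
Kestrel vs Beacon: Kestrel wins 2–1.
Kestrel vs Delta: Kestrel wins 2–1.
Kestrel vs Harbor: Kestrel wins 2–1.
Juno vs Citadel: Juno wins 2–1.
Juno vs Beacon: Juno wins 3–0.
Juno vs Delta: Juno wins 2–1.
Juno vs Harbor: Juno wins 2–1.
Citadel vs Beacon: Citadel wins 3–0.
Citadel vs Delta: Citadel wins 3–0.
Citadel vs Harbor: Citadel wins 2–1.
Beacon vs Delta: Beacon wins 2–1.
Beacon vs Harbor: Beacon wins 2–1.
Delta vs Harbor: Delta wins 2–1.
Kestrel beats each rival — Juno (2–1), Citadel (2–1), Beacon (2–1), Delta (2–1), Harbor (2–1) — so Kestrel is the Condorcet winner.

Kestrel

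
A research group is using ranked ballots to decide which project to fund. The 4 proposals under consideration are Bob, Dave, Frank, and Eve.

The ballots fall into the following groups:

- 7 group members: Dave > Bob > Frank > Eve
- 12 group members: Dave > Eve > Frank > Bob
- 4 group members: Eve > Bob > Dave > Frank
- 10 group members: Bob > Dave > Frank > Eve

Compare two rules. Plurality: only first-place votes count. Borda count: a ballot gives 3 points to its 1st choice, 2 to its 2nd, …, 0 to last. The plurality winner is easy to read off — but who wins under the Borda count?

Dave

Plurality first-place counts: Bob 10, Dave 19, Frank 0, Eve 4 → Dave.
Borda totals: Bob 52, Dave 81, Frank 29, Eve 36 → Dave.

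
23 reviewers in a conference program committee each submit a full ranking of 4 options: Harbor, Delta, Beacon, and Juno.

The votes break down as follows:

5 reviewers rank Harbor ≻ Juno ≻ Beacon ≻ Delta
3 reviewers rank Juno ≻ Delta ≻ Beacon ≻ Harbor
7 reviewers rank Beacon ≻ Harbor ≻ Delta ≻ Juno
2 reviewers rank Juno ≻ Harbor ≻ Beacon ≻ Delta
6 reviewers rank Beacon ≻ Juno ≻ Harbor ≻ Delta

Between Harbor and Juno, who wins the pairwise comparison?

Harbor

Ballots ranking Harbor above Juno: 5+7 = 12.
Ballots ranking Juno above Harbor: 3+2+6 = 11.
Harbor wins the head-to-head, 12–11.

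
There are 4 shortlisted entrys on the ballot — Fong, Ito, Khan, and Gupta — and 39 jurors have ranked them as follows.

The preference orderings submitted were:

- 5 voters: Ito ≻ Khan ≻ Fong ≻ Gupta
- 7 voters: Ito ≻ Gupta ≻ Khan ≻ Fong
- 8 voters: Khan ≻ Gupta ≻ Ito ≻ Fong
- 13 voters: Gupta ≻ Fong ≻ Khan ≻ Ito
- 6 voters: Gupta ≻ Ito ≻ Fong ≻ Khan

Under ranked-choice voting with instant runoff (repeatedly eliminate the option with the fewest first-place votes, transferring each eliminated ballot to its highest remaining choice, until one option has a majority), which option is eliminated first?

Fong

Round 1: Gupta 19, Ito 12, Khan 8, Fong 0. Fong has the fewest and is eliminated.
Round 2: Gupta 19, Ito 12, Khan 8. Khan has the fewest and is eliminated.
Round 3: Gupta 27, Ito 12. Gupta has a majority.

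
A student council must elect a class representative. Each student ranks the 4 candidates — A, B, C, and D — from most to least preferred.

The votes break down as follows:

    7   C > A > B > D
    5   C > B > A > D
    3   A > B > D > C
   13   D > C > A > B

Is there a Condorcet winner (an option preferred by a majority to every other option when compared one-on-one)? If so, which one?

Head-to-head results (28 voters total):
A vs B: A wins 23–5.
A vs C: C wins 25–3.
A vs D: A wins 15–13.
B vs C: C wins 25–3.
B vs D: B wins 15–13.
C vs D: D wins 16–12.
No candidate beats all others: A beats D beats C beats A, a majority cycle.

There is no Condorcet winner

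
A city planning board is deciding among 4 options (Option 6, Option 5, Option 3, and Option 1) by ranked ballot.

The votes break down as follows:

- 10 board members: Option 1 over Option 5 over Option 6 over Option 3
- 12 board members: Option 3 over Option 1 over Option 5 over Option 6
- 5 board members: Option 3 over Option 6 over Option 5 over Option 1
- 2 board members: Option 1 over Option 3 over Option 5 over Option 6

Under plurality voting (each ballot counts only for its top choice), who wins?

Option 3

First-place vote totals:
  Option 6: 0
  Option 5: 0
  Option 3: 17
  Option 1: 12
Option 3 has the most first-place votes.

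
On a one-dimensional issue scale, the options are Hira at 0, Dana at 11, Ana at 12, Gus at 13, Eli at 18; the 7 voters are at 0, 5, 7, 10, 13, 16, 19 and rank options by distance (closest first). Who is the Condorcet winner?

With single-peaked preferences on a line, the Condorcet winner is the candidate closest to the median voter.
The median voter (position 10) is closest to Dana at 11.
Check: Dana vs Hira — voters closer to Dana: 5 of 7.

Dana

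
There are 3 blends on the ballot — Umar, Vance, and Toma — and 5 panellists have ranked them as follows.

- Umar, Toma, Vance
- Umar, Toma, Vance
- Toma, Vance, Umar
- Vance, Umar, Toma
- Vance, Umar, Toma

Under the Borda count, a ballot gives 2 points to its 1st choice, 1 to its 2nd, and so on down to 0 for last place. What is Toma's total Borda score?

Borda scores:
  Umar: 2 + 2 + 0 + 1 + 1 = 6
  Vance: 0 + 0 + 1 + 2 + 2 = 5
  Toma: 1 + 1 + 2 + 0 + 0 = 4

4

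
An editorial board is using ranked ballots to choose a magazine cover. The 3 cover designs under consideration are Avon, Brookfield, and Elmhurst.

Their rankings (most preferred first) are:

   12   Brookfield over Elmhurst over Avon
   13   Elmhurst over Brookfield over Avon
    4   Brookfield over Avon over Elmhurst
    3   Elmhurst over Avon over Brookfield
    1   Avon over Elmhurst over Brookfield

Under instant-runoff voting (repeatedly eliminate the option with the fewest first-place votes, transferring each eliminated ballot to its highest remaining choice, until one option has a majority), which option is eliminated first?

Round 1: Brookfield 16, Elmhurst 16, Avon 1. Avon has the fewest and is eliminated.
Round 2: Elmhurst 17, Brookfield 16. Elmhurst has a majority.

Avon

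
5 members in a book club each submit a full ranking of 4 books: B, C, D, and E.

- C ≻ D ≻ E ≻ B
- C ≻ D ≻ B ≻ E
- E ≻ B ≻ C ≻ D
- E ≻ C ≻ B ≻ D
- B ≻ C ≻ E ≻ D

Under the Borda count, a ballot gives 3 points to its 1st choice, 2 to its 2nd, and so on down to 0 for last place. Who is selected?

C

Borda scores:
  B: 0 + 1 + 2 + 1 + 3 = 7
  C: 3 + 3 + 1 + 2 + 2 = 11
  D: 2 + 2 + 0 + 0 + 0 = 4
  E: 1 + 0 + 3 + 3 + 1 = 8
C has the highest total.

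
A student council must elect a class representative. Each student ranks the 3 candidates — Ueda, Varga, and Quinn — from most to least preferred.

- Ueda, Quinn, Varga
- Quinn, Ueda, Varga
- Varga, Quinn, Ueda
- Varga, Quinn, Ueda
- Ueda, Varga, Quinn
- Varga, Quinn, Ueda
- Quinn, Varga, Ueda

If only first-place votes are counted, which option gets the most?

Varga

First-place vote totals:
  Ueda: 2
  Varga: 3
  Quinn: 2
Varga has the most first-place votes.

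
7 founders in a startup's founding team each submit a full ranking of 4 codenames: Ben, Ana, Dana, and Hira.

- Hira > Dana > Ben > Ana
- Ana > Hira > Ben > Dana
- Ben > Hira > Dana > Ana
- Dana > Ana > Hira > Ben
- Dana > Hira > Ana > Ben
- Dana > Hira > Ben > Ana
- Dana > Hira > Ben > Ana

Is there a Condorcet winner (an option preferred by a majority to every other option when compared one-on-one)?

Head-to-head results (7 voters total):
Ben vs Ana: Ben wins 4–3.
Ben vs Dana: Dana wins 5–2.
Ben vs Hira: Hira wins 6–1.
Ana vs Dana: Dana wins 6–1.
Ana vs Hira: Hira wins 5–2.
Dana vs Hira: Dana wins 4–3.
Dana beats each rival — Ben (5–2), Ana (6–1), Hira (4–3) — so Dana is the Condorcet winner.

Yes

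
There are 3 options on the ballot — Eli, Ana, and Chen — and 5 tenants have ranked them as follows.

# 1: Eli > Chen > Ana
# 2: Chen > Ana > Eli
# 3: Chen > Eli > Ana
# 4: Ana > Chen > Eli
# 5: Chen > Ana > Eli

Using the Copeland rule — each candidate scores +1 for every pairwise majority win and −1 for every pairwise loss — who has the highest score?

Pairwise results:
  Eli vs Ana: Ana wins 3–2.
  Eli vs Chen: Chen wins 4–1.
  Ana vs Chen: Chen wins 4–1.
Copeland scores (wins − losses):
  Eli: 0 − 2 = -2
  Ana: 1 − 1 = 0
  Chen: 2 − 0 = 2
Chen has the best Copeland score.

Chen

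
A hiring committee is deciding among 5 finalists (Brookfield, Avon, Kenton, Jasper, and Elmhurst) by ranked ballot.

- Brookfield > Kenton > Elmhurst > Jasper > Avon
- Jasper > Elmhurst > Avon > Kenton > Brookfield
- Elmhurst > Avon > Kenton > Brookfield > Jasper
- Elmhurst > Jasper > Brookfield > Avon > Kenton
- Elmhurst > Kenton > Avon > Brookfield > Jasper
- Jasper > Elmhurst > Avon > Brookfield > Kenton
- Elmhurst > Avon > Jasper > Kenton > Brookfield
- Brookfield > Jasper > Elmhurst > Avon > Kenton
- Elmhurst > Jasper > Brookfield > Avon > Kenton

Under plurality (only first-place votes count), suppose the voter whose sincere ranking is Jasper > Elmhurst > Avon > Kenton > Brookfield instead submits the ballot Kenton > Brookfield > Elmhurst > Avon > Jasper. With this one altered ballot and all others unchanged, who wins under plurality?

First-place totals with the altered ballot: Brookfield 2, Avon 0, Kenton 1, Jasper 1, Elmhurst 5.
The winner is unchanged: still Elmhurst.

Elmhurst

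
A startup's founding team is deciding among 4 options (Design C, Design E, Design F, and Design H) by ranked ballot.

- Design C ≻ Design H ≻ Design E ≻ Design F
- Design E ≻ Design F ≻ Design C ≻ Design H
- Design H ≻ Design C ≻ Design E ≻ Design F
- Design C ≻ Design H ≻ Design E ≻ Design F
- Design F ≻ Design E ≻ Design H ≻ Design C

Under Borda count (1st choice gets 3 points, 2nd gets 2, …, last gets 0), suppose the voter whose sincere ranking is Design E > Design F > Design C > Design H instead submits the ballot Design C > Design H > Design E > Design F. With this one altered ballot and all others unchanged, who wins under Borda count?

Design C

Borda totals with the altered ballot: Design C 11, Design E 6, Design F 3, Design H 10.
The winner is unchanged: still Design C.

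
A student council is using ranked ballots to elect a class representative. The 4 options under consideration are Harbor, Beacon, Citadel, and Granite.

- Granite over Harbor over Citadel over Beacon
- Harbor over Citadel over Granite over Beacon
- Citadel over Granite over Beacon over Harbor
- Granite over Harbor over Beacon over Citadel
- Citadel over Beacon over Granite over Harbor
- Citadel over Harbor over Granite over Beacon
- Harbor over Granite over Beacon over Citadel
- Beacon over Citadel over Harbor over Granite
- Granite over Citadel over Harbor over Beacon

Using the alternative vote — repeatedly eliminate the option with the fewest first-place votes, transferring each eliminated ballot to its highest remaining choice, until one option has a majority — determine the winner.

Citadel

Round 1: Citadel 3, Granite 3, Harbor 2, Beacon 1. Beacon has the fewest and is eliminated.
Round 2: Citadel 4, Granite 3, Harbor 2. Harbor has the fewest and is eliminated.
Round 3: Citadel 5, Granite 4. Citadel has a majority.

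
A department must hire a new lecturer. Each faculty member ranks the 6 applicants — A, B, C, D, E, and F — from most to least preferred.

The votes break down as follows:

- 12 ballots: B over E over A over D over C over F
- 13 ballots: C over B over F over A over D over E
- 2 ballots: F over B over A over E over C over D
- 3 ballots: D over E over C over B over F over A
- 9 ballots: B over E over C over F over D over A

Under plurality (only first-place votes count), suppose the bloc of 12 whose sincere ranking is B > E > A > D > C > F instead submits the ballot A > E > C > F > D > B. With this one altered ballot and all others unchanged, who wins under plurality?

First-place totals with the altered ballot: A 12, B 9, C 13, D 3, E 0, F 2.
The switch changes the winner from B to C.

C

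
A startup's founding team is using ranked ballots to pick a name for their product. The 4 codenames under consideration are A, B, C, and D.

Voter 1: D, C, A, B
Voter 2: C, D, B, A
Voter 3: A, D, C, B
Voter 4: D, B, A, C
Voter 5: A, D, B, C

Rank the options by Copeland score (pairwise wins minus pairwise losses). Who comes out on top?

D

Pairwise results:
  A vs B: A wins 3–2.
  A vs C: A wins 3–2.
  A vs D: D wins 3–2.
  B vs C: C wins 3–2.
  B vs D: D wins 5–0.
  C vs D: D wins 4–1.
Copeland scores (wins − losses):
  A: 2 − 1 = 1
  B: 0 − 3 = -3
  C: 1 − 2 = -1
  D: 3 − 0 = 3
D has the best Copeland score.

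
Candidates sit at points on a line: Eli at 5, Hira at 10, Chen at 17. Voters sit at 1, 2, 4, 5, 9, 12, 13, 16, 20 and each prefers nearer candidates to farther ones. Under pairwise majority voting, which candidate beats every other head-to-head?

With single-peaked preferences on a line, the Condorcet winner is the candidate closest to the median voter.
The median voter (position 9) is closest to Hira at 10.
Check: Hira vs Chen — voters closer to Hira: 7 of 9.

Hira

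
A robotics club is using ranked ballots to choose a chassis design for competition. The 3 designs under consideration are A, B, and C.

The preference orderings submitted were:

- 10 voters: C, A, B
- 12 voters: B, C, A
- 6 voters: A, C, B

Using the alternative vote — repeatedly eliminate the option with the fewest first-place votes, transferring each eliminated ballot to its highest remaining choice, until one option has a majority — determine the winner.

Round 1: B 12, C 10, A 6. A has the fewest and is eliminated.
Round 2: C 16, B 12. C has a majority.

C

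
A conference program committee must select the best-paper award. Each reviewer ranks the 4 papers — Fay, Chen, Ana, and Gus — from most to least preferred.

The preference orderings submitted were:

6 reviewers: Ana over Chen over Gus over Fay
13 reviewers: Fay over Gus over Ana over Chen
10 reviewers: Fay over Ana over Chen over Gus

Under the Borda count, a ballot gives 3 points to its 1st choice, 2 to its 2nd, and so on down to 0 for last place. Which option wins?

Borda scores:
  Fay: 6·0 + 13·3 + 10·3 = 69
  Chen: 6·2 + 13·0 + 10·1 = 22
  Ana: 6·3 + 13·1 + 10·2 = 51
  Gus: 6·1 + 13·2 + 10·0 = 32
Fay has the highest total.

Fay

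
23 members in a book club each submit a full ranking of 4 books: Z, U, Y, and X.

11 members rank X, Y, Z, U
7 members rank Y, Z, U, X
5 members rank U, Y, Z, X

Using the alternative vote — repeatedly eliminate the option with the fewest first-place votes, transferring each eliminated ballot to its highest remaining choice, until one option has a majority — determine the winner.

Y

Round 1: X 11, Y 7, U 5, Z 0. Z has the fewest and is eliminated.
Round 2: X 11, Y 7, U 5. U has the fewest and is eliminated.
Round 3: Y 12, X 11. Y has a majority.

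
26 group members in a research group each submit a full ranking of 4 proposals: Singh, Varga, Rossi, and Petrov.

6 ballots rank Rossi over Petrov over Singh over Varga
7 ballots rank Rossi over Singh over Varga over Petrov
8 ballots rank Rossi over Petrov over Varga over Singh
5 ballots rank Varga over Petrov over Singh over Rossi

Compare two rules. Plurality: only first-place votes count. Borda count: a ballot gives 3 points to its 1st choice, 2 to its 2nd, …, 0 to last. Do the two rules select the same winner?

Yes

Plurality first-place counts: Singh 0, Varga 5, Rossi 21, Petrov 0 → Rossi.
Borda totals: Singh 25, Varga 30, Rossi 63, Petrov 38 → Rossi.
The two rules agree on Rossi.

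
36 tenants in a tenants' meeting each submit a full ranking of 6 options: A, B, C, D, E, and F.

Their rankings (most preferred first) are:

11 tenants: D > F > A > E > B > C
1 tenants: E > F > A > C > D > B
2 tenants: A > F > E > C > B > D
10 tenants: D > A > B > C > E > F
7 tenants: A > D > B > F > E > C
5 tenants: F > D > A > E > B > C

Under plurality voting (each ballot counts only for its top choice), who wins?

D

First-place vote totals:
  A: 9
  B: 0
  C: 0
  D: 21
  E: 1
  F: 5
D has the most first-place votes.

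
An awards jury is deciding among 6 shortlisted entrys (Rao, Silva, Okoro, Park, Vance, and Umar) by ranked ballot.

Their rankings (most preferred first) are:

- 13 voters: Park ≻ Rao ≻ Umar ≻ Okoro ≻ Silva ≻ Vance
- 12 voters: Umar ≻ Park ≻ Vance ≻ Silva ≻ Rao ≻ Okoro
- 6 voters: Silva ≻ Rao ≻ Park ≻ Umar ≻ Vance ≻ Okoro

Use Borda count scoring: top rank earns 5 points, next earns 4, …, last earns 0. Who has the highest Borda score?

Borda scores:
  Rao: 13·4 + 12·1 + 6·4 = 88
  Silva: 13·1 + 12·2 + 6·5 = 67
  Okoro: 13·2 + 12·0 + 6·0 = 26
  Park: 13·5 + 12·4 + 6·3 = 131
  Vance: 13·0 + 12·3 + 6·1 = 42
  Umar: 13·3 + 12·5 + 6·2 = 111
Park has the highest total.

Park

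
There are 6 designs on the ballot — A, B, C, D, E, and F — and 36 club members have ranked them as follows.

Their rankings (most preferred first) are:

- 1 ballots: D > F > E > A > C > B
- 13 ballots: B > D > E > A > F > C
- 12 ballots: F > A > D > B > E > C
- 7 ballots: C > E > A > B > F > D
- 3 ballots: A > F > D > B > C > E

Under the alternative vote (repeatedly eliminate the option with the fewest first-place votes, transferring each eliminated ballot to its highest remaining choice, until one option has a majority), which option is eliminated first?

E

Round 1: B 13, F 12, C 7, A 3, D 1, E 0. E has the fewest and is eliminated.
Round 2: B 13, F 12, C 7, A 3, D 1. D has the fewest and is eliminated.
Round 3: B 13, F 13, C 7, A 3. A has the fewest and is eliminated.
Round 4: F 16, B 13, C 7. C has the fewest and is eliminated.
Round 5: B 20, F 16. B has a majority.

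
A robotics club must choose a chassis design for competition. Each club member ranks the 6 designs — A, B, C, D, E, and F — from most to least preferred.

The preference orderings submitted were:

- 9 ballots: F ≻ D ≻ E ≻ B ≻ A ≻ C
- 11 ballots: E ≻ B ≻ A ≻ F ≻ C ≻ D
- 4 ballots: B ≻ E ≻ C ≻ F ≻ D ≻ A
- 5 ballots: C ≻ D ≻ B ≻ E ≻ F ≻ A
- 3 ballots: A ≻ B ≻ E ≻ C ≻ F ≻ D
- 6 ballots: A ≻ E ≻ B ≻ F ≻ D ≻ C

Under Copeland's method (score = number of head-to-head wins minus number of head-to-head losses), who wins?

E

Pairwise results:
  A vs B: B wins 29–9.
  A vs C: A wins 29–9.
  A vs D: A wins 20–18.
  A vs E: E wins 29–9.
  A vs F: A wins 20–18.
  B vs C: B wins 33–5.
  B vs D: B wins 24–14.
  B vs E: E wins 26–12.
  B vs F: B wins 29–9.
  C vs D: C wins 23–15.
  C vs E: E wins 33–5.
  C vs F: F wins 26–12.
  D vs E: E wins 24–14.
  D vs F: F wins 33–5.
  E vs F: E wins 29–9.
Copeland scores (wins − losses):
  A: 3 − 2 = 1
  B: 4 − 1 = 3
  C: 1 − 4 = -3
  D: 0 − 5 = -5
  E: 5 − 0 = 5
  F: 2 − 3 = -1
E has the best Copeland score.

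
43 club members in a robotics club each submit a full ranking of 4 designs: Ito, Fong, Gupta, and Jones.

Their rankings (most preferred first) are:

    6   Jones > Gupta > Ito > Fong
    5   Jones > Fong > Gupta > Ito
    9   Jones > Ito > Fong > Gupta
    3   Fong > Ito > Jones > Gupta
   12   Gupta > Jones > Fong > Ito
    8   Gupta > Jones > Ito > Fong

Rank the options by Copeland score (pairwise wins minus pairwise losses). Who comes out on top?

Jones

Pairwise results:
  Ito vs Fong: Ito wins 23–20.
  Ito vs Gupta: Gupta wins 31–12.
  Ito vs Jones: Jones wins 40–3.
  Fong vs Gupta: Gupta wins 26–17.
  Fong vs Jones: Jones wins 40–3.
  Gupta vs Jones: Jones wins 23–20.
Copeland scores (wins − losses):
  Ito: 1 − 2 = -1
  Fong: 0 − 3 = -3
  Gupta: 2 − 1 = 1
  Jones: 3 − 0 = 3
Jones has the best Copeland score.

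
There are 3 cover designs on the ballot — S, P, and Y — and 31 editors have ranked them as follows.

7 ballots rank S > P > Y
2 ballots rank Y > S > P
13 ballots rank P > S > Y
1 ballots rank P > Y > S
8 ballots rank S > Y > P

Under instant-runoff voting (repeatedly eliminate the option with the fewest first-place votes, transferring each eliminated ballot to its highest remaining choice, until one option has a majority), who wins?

S

Round 1: S 15, P 14, Y 2. Y has the fewest and is eliminated.
Round 2: S 17, P 14. S has a majority.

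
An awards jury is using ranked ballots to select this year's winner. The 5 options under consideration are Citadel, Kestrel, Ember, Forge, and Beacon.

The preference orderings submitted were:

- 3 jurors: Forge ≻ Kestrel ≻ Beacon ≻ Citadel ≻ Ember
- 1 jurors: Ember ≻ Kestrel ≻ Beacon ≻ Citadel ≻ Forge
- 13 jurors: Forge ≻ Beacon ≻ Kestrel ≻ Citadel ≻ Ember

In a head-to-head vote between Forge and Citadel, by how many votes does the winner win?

15

Ballots ranking Forge above Citadel: 3+13 = 16.
Ballots ranking Citadel above Forge: 1.
Forge wins 16–1, a margin of 15.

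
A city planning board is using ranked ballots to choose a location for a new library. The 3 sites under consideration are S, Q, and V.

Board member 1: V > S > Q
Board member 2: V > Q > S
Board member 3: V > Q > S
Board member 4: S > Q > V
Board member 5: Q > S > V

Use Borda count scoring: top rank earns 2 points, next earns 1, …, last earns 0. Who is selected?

Borda scores:
  S: 1 + 0 + 0 + 2 + 1 = 4
  Q: 0 + 1 + 1 + 1 + 2 = 5
  V: 2 + 2 + 2 + 0 + 0 = 6
V has the highest total.

V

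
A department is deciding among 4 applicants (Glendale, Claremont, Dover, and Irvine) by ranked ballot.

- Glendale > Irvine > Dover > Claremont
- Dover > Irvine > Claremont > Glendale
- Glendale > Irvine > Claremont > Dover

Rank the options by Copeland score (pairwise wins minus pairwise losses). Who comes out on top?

Pairwise results:
  Glendale vs Claremont: Glendale wins 2–1.
  Glendale vs Dover: Glendale wins 2–1.
  Glendale vs Irvine: Glendale wins 2–1.
  Claremont vs Dover: Dover wins 2–1.
  Claremont vs Irvine: Irvine wins 3–0.
  Dover vs Irvine: Irvine wins 2–1.
Copeland scores (wins − losses):
  Glendale: 3 − 0 = 3
  Claremont: 0 − 3 = -3
  Dover: 1 − 2 = -1
  Irvine: 2 − 1 = 1
Glendale has the best Copeland score.

Glendale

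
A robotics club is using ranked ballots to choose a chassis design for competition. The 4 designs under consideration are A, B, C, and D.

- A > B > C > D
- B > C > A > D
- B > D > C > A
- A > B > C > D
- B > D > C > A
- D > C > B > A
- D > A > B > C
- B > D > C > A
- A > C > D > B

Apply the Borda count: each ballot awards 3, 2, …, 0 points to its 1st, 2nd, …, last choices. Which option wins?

Borda scores:
  A: 3 + 1 + 0 + 3 + 0 + 0 + 2 + 0 + 3 = 12
  B: 2 + 3 + 3 + 2 + 3 + 1 + 1 + 3 + 0 = 18
  C: 1 + 2 + 1 + 1 + 1 + 2 + 0 + 1 + 2 = 11
  D: 0 + 0 + 2 + 0 + 2 + 3 + 3 + 2 + 1 = 13
B has the highest total.

B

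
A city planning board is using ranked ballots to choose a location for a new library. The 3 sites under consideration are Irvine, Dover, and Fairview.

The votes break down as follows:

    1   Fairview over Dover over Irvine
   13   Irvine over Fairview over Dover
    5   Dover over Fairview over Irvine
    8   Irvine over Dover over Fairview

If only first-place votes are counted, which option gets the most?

First-place vote totals:
  Irvine: 21
  Dover: 5
  Fairview: 1
Irvine has the most first-place votes.

Irvine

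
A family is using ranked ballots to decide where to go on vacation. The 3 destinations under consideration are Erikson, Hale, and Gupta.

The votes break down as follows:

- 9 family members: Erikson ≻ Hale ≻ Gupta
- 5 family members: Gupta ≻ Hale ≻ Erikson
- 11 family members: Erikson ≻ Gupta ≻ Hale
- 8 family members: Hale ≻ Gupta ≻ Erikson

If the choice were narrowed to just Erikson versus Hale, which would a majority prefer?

Ballots ranking Erikson above Hale: 9+11 = 20.
Ballots ranking Hale above Erikson: 5+8 = 13.
Erikson wins the head-to-head, 20–13.

Erikson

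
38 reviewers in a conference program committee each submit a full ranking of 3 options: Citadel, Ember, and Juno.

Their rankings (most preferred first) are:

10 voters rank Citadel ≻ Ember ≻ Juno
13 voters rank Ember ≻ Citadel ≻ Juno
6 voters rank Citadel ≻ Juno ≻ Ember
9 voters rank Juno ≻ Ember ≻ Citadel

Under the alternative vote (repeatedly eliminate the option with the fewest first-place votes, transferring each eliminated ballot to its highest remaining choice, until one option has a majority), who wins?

Ember

Round 1: Citadel 16, Ember 13, Juno 9. Juno has the fewest and is eliminated.
Round 2: Ember 22, Citadel 16. Ember has a majority.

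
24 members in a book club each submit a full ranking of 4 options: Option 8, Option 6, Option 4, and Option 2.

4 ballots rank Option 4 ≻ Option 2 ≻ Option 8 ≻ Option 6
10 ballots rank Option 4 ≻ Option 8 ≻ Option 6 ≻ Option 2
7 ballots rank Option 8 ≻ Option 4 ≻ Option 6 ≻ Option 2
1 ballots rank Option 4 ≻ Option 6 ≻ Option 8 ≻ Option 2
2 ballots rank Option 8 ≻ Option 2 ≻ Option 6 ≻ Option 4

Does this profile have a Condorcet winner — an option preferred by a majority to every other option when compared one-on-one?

Head-to-head results (24 voters total):
Option 8 vs Option 6: Option 8 wins 23–1.
Option 8 vs Option 4: Option 4 wins 15–9.
Option 8 vs Option 2: Option 8 wins 20–4.
Option 6 vs Option 4: Option 4 wins 22–2.
Option 6 vs Option 2: Option 6 wins 18–6.
Option 4 vs Option 2: Option 4 wins 22–2.
Option 4 beats each rival — Option 8 (15–9), Option 6 (22–2), Option 2 (22–2) — so Option 4 is the Condorcet winner.

Yes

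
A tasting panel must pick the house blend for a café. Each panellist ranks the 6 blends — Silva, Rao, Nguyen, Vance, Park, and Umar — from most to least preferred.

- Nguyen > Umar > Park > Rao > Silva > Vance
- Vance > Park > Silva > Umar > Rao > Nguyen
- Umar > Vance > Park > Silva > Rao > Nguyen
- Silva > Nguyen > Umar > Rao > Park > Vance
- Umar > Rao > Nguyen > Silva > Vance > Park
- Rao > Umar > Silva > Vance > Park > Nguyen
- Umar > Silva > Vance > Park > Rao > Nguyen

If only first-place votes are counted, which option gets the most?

Umar

First-place vote totals:
  Silva: 1
  Rao: 1
  Nguyen: 1
  Vance: 1
  Park: 0
  Umar: 3
Umar has the most first-place votes.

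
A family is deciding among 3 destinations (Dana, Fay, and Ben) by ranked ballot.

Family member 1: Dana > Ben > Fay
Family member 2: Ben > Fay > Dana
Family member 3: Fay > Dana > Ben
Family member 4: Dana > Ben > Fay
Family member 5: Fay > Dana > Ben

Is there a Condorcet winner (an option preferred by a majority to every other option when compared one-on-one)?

No

Head-to-head results (5 voters total):
Dana vs Fay: Fay wins 3–2.
Dana vs Ben: Dana wins 4–1.
Fay vs Ben: Ben wins 3–2.
No candidate beats all others: Dana beats Ben beats Fay beats Dana, a majority cycle.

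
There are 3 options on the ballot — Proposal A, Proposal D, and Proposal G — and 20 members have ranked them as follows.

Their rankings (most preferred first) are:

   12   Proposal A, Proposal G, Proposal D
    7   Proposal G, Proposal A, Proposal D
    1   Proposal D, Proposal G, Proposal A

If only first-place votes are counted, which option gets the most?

First-place vote totals:
  Proposal A: 12
  Proposal D: 1
  Proposal G: 7
Proposal A has the most first-place votes.

Proposal A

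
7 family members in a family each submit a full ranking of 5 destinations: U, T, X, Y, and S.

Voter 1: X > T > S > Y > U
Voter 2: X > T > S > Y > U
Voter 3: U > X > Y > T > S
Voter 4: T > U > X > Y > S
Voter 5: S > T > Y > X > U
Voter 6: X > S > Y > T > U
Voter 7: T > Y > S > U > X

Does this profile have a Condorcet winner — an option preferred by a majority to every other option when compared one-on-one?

Yes

Head-to-head results (7 voters total):
U vs T: T wins 6–1.
U vs X: X wins 4–3.
U vs Y: Y wins 5–2.
U vs S: S wins 5–2.
T vs X: X wins 4–3.
T vs Y: T wins 5–2.
T vs S: T wins 5–2.
X vs Y: X wins 5–2.
X vs S: X wins 5–2.
Y vs S: S wins 4–3.
X beats each rival — U (4–3), T (4–3), Y (5–2), S (5–2) — so X is the Condorcet winner.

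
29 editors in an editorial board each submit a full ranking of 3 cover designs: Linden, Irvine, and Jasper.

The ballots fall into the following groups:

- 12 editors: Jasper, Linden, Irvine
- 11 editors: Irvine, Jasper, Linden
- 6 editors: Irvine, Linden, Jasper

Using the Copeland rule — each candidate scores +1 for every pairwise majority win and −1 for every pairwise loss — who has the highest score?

Pairwise results:
  Linden vs Irvine: Irvine wins 17–12.
  Linden vs Jasper: Jasper wins 23–6.
  Irvine vs Jasper: Irvine wins 17–12.
Copeland scores (wins − losses):
  Linden: 0 − 2 = -2
  Irvine: 2 − 0 = 2
  Jasper: 1 − 1 = 0
Irvine has the best Copeland score.

Irvine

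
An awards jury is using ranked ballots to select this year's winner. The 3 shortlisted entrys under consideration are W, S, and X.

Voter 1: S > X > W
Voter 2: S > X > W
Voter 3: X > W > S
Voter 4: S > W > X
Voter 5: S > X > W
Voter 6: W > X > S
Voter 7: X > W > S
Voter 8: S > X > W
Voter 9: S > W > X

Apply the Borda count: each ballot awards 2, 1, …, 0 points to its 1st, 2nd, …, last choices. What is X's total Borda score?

Borda scores:
  W: 0 + 0 + 1 + 1 + 0 + 2 + 1 + 0 + 1 = 6
  S: 2 + 2 + 0 + 2 + 2 + 0 + 0 + 2 + 2 = 12
  X: 1 + 1 + 2 + 0 + 1 + 1 + 2 + 1 + 0 = 9

9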